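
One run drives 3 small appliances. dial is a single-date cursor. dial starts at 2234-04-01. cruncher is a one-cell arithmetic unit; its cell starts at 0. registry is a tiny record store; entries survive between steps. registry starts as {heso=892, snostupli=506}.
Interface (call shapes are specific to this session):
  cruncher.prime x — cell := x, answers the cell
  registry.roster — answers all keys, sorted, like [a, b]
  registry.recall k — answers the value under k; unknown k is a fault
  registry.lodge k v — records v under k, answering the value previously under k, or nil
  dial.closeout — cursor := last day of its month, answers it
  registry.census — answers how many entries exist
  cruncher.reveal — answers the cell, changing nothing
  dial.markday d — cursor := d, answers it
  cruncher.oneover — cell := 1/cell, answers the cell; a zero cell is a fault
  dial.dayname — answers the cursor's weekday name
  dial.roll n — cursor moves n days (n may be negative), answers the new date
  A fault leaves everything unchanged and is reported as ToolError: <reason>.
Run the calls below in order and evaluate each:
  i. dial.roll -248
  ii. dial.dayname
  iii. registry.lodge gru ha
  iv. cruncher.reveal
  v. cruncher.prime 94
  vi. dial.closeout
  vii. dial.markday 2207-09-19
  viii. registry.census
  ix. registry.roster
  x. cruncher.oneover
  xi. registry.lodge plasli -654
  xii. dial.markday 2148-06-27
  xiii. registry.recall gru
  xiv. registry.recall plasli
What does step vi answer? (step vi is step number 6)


I run roll(-248), which returns 2233-07-27.
I try dayname, and see Saturday.
I invoke lodge(gru, ha), giving nil.
I use reveal, and observe 0.
Using prime(94), and see 94.
Next I call closeout(), which returns 2233-07-31.
Next I call markday(2207-09-19), which returns 2207-09-19.
I invoke census, yielding 3.
I call roster(), which returns [gru, heso, snostupli].
Using oneover, → 1/94.
I use lodge(plasli, -654), and get nil.
I run markday(2148-06-27), giving 2148-06-27.
I call recall(gru), and get ha.
Invoking recall(plasli), and observe -654.

Answer: 2233-07-31


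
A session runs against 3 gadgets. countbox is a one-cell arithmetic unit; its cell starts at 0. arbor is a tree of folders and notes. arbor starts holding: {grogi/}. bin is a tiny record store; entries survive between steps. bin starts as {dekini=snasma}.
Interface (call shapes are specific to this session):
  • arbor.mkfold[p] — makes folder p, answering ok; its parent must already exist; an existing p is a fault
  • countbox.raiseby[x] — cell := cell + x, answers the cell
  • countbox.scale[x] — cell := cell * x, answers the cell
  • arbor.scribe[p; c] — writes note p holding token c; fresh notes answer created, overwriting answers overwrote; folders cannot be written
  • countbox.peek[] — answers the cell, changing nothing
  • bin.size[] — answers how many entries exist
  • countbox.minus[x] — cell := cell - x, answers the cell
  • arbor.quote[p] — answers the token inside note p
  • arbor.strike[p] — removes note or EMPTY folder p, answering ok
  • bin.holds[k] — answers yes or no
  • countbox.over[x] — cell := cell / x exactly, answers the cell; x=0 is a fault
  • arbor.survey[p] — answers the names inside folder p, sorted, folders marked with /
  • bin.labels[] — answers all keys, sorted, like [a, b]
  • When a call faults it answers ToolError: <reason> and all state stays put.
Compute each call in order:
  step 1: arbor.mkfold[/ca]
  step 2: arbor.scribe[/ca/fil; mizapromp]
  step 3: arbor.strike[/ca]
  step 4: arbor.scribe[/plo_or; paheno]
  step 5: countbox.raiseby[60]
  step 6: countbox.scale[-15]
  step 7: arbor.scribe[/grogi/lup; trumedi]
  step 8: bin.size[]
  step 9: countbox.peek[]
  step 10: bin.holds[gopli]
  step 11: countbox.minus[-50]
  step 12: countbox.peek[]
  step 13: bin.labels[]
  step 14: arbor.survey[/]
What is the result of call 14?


Act: arbor.mkfold[p→/ca]
Obs: ok
Act: arbor.scribe[p→/ca/fil; c→mizapromp]
Obs: created
Act: arbor.strike[p→/ca]
Obs: ToolError: not empty
Act: arbor.scribe[p→/plo_or; c→paheno]
Obs: created
Act: countbox.raiseby[x→60]
Obs: 60
Act: countbox.scale[x→-15]
Obs: -900
Act: arbor.scribe[p→/grogi/lup; c→trumedi]
Obs: created
Act: bin.size[]
Obs: 1
Act: countbox.peek[]
Obs: -900
Act: bin.holds[k→gopli]
Obs: no
Act: countbox.minus[x→-50]
Obs: -850
Act: countbox.peek[]
Obs: -850
Act: bin.labels[]
Obs: [dekini]
Act: arbor.survey[p→/]
Obs: [ca/, grogi/, plo_or]

Answer: [ca/, grogi/, plo_or]


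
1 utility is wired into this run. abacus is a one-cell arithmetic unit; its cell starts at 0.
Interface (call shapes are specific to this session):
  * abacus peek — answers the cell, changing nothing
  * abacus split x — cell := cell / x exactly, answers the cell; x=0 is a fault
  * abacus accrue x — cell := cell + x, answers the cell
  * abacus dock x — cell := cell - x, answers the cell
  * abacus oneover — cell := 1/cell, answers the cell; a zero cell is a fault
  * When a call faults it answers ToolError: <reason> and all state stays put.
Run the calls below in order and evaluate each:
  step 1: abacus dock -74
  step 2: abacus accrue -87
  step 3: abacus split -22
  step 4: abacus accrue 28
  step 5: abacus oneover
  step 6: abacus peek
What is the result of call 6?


·→ abacus dock(x→-74)
·← 74
·→ abacus accrue(x→-87)
·← -13
·→ abacus split(x→-22)
·← 13/22
·→ abacus accrue(x→28)
·← 629/22
·→ abacus oneover()
·← 22/629
·→ abacus peek()
·← 22/629

Answer: 22/629


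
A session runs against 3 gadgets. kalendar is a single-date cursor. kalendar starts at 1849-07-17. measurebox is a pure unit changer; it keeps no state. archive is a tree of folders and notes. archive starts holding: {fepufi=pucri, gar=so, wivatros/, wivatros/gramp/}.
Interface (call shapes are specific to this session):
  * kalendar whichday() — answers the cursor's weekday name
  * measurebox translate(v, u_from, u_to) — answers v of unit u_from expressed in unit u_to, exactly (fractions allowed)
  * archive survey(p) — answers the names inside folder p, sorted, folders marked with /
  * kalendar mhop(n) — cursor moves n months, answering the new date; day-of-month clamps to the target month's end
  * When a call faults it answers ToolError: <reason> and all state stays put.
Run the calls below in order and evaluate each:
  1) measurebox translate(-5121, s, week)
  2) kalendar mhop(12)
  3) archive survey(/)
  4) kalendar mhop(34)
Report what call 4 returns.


Answer: 1853-05-17

Derivation:
>> measurebox translate(v→-5121, u_from→s, u_to→week)
<< -569/67200
>> kalendar mhop(n→12)
<< 1850-07-17
>> archive survey(p→/)
<< [fepufi, gar, wivatros/]
>> kalendar mhop(n→34)
<< 1853-05-17


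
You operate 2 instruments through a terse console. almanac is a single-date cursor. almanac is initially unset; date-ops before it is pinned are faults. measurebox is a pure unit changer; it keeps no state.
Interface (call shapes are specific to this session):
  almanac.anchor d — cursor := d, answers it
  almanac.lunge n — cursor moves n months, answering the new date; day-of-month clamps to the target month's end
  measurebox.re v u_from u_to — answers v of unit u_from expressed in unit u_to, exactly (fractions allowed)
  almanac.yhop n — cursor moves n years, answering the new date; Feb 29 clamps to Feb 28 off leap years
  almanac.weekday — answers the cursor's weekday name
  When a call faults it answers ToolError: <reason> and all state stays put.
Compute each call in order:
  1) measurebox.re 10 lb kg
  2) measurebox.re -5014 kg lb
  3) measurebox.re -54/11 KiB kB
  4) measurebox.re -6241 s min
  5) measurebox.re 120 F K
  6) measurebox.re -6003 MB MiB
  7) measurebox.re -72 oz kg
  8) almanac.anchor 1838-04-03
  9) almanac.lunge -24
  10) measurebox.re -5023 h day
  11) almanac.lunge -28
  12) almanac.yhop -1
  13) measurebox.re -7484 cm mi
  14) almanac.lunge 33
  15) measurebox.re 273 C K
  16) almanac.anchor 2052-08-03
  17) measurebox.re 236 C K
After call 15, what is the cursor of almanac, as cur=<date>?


$ measurebox.re v=10 u_from=lb u_to=kg
:: 45359237/10000000
$ measurebox.re v=-5014 u_from=kg u_to=lb
:: -501400000000/45359237
$ measurebox.re v=-54/11 u_from=KiB u_to=kB
:: -6912/1375
$ measurebox.re v=-6241 u_from=s u_to=min
:: -6241/60
$ measurebox.re v=120 u_from=F u_to=K
:: 57967/180
$ measurebox.re v=-6003 u_from=MB u_to=MiB
:: -93796875/16384
$ measurebox.re v=-72 u_from=oz u_to=kg
:: -408233133/200000000
$ almanac.anchor d=1838-04-03
:: 1838-04-03
$ almanac.lunge n=-24
:: 1836-04-03
$ measurebox.re v=-5023 u_from=h u_to=day
:: -5023/24
$ almanac.lunge n=-28
:: 1833-12-03
$ almanac.yhop n=-1
:: 1832-12-03
$ measurebox.re v=-7484 u_from=cm u_to=mi
:: -9355/201168
$ almanac.lunge n=33
:: 1835-09-03
$ measurebox.re v=273 u_from=C u_to=K
:: 10923/20
$ almanac.anchor d=2052-08-03
:: 2052-08-03
$ measurebox.re v=236 u_from=C u_to=K
:: 10183/20

Answer: cur=1835-09-03


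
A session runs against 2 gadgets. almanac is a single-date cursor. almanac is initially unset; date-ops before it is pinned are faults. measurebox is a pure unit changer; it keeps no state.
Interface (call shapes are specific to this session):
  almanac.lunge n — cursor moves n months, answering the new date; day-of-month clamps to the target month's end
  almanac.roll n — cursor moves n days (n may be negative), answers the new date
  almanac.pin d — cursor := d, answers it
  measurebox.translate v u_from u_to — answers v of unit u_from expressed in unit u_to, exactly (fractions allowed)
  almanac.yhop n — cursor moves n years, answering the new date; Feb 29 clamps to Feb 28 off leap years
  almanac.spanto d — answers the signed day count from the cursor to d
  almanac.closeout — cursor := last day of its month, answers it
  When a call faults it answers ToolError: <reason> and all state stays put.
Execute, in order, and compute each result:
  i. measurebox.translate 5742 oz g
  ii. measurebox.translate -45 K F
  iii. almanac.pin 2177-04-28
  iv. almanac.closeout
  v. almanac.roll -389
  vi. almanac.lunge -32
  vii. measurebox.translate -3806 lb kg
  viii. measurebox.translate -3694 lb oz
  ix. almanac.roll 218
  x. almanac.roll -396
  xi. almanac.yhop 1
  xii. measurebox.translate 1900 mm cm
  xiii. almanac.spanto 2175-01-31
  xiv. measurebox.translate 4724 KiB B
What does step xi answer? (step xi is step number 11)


~$ measurebox.translate v: 5742 u_from: oz u_to: g
:: 130226369427/800000
~$ measurebox.translate v: -45 u_from: K u_to: F
:: -54067/100
~$ almanac.pin d: 2177-04-28
:: 2177-04-28
~$ almanac.closeout
:: 2177-04-30
~$ almanac.roll n: -389
:: 2176-04-06
~$ almanac.lunge n: -32
:: 2173-08-06
~$ measurebox.translate v: -3806 u_from: lb u_to: kg
:: -86318628011/50000000
~$ measurebox.translate v: -3694 u_from: lb u_to: oz
:: -59104
~$ almanac.roll n: 218
:: 2174-03-12
~$ almanac.roll n: -396
:: 2173-02-09
~$ almanac.yhop n: 1
:: 2174-02-09
~$ measurebox.translate v: 1900 u_from: mm u_to: cm
:: 190
~$ almanac.spanto d: 2175-01-31
:: 356
~$ measurebox.translate v: 4724 u_from: KiB u_to: B
:: 4837376

Answer: 2174-02-09


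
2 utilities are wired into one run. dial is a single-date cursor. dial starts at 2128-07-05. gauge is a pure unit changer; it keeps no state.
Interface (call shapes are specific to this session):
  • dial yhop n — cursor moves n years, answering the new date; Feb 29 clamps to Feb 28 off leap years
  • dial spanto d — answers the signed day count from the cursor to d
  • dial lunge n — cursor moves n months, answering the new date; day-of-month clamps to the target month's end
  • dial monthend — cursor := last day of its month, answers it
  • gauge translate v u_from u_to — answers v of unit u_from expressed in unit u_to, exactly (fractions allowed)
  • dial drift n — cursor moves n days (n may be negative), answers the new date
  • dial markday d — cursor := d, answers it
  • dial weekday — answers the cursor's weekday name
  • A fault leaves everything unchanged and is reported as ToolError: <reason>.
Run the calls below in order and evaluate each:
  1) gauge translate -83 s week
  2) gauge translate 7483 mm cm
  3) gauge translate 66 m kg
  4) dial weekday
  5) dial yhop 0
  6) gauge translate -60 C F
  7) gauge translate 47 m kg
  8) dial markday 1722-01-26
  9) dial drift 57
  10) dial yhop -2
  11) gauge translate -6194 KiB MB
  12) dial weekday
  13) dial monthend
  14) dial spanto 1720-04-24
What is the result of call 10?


→ gauge translate(v='-83', u_from='s', u_to='week')
← -83/604800
→ gauge translate(v='7483', u_from='mm', u_to='cm')
← 7483/10
→ gauge translate(v='66', u_from='m', u_to='kg')
← ToolError: incompatible units
→ dial weekday()
← Monday
→ dial yhop(n='0')
← 2128-07-05
→ gauge translate(v='-60', u_from='C', u_to='F')
← -76
→ gauge translate(v='47', u_from='m', u_to='kg')
← ToolError: incompatible units
→ dial markday(d='1722-01-26')
← 1722-01-26
→ dial drift(n='57')
← 1722-03-24
→ dial yhop(n='-2')
← 1720-03-24
→ gauge translate(v='-6194', u_from='KiB', u_to='MB')
← -99104/15625
→ dial weekday()
← Sunday
→ dial monthend()
← 1720-03-31
→ dial spanto(d='1720-04-24')
← 24

Answer: 1720-03-24


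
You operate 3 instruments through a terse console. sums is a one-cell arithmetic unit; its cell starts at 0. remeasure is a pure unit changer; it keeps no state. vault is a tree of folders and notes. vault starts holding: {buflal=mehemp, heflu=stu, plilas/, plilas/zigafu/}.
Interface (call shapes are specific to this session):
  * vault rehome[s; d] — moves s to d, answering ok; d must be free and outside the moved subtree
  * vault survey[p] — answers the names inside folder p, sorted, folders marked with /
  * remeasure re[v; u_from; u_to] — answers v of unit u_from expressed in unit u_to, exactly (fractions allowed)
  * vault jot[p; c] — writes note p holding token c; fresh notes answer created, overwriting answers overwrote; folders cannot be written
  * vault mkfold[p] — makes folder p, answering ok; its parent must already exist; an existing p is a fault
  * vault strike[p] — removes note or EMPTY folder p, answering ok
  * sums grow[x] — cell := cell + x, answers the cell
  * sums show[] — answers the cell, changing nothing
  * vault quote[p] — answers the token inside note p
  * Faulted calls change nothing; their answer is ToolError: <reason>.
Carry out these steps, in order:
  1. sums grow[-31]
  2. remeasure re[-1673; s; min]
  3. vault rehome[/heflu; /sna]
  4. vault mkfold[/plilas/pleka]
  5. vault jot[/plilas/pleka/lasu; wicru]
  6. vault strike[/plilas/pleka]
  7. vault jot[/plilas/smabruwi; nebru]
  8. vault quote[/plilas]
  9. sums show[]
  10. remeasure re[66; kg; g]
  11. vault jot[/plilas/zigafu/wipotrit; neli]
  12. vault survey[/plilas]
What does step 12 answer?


Answer: [pleka/, smabruwi, zigafu/]

Derivation:
Act: sums grow[x=-31]
Obs: -31
Act: remeasure re[v=-1673; u_from=s; u_to=min]
Obs: -1673/60
Act: vault rehome[s=/heflu; d=/sna]
Obs: ok
Act: vault mkfold[p=/plilas/pleka]
Obs: ok
Act: vault jot[p=/plilas/pleka/lasu; c=wicru]
Obs: created
Act: vault strike[p=/plilas/pleka]
Obs: ToolError: not empty
Act: vault jot[p=/plilas/smabruwi; c=nebru]
Obs: created
Act: vault quote[p=/plilas]
Obs: ToolError: is a directory
Act: sums show[]
Obs: -31
Act: remeasure re[v=66; u_from=kg; u_to=g]
Obs: 66000
Act: vault jot[p=/plilas/zigafu/wipotrit; c=neli]
Obs: created
Act: vault survey[p=/plilas]
Obs: [pleka/, smabruwi, zigafu/]


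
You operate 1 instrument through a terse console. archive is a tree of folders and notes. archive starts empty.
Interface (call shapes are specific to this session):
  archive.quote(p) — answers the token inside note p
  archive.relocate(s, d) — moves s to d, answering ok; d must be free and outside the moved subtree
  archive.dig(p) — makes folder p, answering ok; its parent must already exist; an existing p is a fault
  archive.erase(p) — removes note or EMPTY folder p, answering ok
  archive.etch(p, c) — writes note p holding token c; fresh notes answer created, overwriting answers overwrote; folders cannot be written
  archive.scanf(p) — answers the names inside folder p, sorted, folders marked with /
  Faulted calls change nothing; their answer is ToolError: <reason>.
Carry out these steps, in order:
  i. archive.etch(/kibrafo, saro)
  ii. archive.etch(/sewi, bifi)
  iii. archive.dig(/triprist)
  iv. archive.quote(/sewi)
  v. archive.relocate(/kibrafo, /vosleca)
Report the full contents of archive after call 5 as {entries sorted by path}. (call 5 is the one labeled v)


// 1. archive.etch(p='/kibrafo', c='saro') => created
// 2. archive.etch(p='/sewi', c='bifi') => created
// 3. archive.dig(p='/triprist') => ok
// 4. archive.quote(p='/sewi') => bifi
// 5. archive.relocate(s='/kibrafo', d='/vosleca') => ok

Answer: {sewi=bifi, triprist/, vosleca=saro}


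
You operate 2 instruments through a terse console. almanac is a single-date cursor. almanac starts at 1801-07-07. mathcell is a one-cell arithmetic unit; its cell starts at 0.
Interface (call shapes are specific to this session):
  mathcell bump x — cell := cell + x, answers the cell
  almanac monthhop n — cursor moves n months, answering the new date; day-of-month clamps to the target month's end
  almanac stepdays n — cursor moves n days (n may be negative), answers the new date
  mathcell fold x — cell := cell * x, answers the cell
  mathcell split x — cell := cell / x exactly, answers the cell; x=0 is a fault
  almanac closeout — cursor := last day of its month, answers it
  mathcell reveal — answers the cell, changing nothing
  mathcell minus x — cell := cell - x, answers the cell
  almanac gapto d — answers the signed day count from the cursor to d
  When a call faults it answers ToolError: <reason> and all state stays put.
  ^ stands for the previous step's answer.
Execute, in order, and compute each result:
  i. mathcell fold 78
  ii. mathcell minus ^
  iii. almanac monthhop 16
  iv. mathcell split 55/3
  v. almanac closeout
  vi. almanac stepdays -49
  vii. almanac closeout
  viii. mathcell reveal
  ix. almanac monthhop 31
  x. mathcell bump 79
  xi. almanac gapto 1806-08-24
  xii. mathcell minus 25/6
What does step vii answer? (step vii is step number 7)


Answer: 1802-10-31

Derivation:
$ mathcell fold x: 78
:: 0
$ mathcell minus x: ^
:: 0
$ almanac monthhop n: 16
:: 1802-11-07
$ mathcell split x: 55/3
:: 0
$ almanac closeout
:: 1802-11-30
$ almanac stepdays n: -49
:: 1802-10-12
$ almanac closeout
:: 1802-10-31
$ mathcell reveal
:: 0
$ almanac monthhop n: 31
:: 1805-05-31
$ mathcell bump x: 79
:: 79
$ almanac gapto d: 1806-08-24
:: 450
$ mathcell minus x: 25/6
:: 449/6


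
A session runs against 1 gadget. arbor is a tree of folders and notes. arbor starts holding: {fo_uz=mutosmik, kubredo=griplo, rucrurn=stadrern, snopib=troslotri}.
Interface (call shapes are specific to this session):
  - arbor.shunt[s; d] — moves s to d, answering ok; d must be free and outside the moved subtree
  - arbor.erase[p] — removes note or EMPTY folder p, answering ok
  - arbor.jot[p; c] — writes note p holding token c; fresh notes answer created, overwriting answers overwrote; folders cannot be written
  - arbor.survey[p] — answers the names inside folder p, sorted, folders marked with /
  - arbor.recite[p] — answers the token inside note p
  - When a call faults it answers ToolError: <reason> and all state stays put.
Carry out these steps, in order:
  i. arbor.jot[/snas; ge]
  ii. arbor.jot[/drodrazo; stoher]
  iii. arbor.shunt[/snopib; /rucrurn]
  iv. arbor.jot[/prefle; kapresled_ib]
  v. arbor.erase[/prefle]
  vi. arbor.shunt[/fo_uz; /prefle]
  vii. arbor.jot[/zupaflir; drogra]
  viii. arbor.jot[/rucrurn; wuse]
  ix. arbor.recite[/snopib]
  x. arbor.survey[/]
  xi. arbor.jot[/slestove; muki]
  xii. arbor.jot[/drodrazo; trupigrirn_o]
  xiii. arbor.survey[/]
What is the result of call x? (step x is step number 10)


Act: arbor.jot[p=/snas; c=ge]
Obs: created
Act: arbor.jot[p=/drodrazo; c=stoher]
Obs: created
Act: arbor.shunt[s=/snopib; d=/rucrurn]
Obs: ToolError: exists
Act: arbor.jot[p=/prefle; c=kapresled_ib]
Obs: created
Act: arbor.erase[p=/prefle]
Obs: ok
Act: arbor.shunt[s=/fo_uz; d=/prefle]
Obs: ok
Act: arbor.jot[p=/zupaflir; c=drogra]
Obs: created
Act: arbor.jot[p=/rucrurn; c=wuse]
Obs: overwrote
Act: arbor.recite[p=/snopib]
Obs: troslotri
Act: arbor.survey[p=/]
Obs: [drodrazo, kubredo, prefle, rucrurn, snas, snopib, zupaflir]
Act: arbor.jot[p=/slestove; c=muki]
Obs: created
Act: arbor.jot[p=/drodrazo; c=trupigrirn_o]
Obs: overwrote
Act: arbor.survey[p=/]
Obs: [drodrazo, kubredo, prefle, rucrurn, slestove, snas, snopib, zupaflir]

Answer: [drodrazo, kubredo, prefle, rucrurn, snas, snopib, zupaflir]


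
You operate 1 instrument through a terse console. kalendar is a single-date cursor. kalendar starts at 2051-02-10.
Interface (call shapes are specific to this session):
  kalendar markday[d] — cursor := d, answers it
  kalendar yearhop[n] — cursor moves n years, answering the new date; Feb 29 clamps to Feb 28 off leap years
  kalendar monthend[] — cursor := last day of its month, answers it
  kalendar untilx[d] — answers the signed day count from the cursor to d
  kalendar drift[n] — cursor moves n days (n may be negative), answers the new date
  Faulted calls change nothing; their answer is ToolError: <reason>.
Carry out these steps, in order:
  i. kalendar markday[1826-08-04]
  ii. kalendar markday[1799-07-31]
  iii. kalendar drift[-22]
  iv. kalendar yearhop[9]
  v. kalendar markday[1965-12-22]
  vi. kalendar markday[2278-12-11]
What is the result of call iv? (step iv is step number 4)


Now I run kalendar markday(1826-08-04), and see 1826-08-04.
I run kalendar markday(1799-07-31), — result: 1799-07-31.
I invoke kalendar drift(-22), and get 1799-07-09.
Using kalendar yearhop(9), and get 1808-07-09.
I use kalendar markday(1965-12-22), — result: 1965-12-22.
I call kalendar markday(2278-12-11), and see 2278-12-11.

Answer: 1808-07-09


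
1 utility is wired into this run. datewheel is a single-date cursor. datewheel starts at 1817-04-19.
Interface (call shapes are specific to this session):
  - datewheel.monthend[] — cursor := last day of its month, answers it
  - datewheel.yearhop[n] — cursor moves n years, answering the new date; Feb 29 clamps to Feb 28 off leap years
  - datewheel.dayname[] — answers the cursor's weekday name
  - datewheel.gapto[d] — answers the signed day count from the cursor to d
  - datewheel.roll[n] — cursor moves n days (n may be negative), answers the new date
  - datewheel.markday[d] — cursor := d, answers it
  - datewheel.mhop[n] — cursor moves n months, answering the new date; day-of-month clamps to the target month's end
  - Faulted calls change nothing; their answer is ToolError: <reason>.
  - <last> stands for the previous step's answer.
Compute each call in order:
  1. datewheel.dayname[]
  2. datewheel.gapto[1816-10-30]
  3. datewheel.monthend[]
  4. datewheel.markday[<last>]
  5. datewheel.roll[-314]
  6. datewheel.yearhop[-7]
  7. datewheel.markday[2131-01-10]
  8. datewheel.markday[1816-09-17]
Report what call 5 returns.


Answer: 1816-06-20

Derivation:
// 1. datewheel.dayname() ~> Saturday
// 2. datewheel.gapto(d→1816-10-30) ~> -171
// 3. datewheel.monthend() ~> 1817-04-30
// 4. datewheel.markday(d→<last>) ~> 1817-04-30
// 5. datewheel.roll(n→-314) ~> 1816-06-20
// 6. datewheel.yearhop(n→-7) ~> 1809-06-20
// 7. datewheel.markday(d→2131-01-10) ~> 2131-01-10
// 8. datewheel.markday(d→1816-09-17) ~> 1816-09-17


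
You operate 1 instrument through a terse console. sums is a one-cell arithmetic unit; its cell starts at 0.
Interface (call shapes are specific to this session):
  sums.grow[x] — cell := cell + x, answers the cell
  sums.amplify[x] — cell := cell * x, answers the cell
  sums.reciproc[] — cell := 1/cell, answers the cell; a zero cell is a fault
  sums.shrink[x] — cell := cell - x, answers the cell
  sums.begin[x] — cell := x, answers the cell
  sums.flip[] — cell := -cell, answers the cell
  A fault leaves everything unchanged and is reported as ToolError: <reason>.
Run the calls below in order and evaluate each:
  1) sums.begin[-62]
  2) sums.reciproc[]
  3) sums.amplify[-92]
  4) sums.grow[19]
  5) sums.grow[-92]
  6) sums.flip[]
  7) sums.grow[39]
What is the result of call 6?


>>> begin x=-62
:: -62
>>> reciproc
:: -1/62
>>> amplify x=-92
:: 46/31
>>> grow x=19
:: 635/31
>>> grow x=-92
:: -2217/31
>>> flip
:: 2217/31
>>> grow x=39
:: 3426/31

Answer: 2217/31


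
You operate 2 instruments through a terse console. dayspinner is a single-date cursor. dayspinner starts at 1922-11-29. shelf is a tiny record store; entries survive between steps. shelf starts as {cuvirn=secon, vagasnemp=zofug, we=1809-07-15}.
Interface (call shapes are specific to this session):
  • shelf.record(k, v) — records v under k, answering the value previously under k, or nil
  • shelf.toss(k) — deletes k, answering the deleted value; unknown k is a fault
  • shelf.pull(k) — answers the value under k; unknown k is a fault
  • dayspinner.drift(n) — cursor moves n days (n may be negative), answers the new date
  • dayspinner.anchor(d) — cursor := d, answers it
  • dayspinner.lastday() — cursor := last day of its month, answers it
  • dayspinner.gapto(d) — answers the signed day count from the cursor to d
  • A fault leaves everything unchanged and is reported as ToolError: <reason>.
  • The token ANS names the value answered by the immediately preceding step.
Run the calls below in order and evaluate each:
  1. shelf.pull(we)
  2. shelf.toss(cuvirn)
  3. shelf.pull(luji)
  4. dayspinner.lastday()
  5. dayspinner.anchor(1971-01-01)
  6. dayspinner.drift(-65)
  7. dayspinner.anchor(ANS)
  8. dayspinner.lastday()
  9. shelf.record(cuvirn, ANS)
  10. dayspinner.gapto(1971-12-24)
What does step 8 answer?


Next I call shelf.pull passing k=we, — result: 1809-07-15.
Next I call shelf.toss passing k=cuvirn, and get secon.
Calling shelf.pull passing k=luji, yielding ToolError: no such key luji.
I invoke dayspinner.lastday(), and get 1922-11-30.
I try dayspinner.anchor passing d=1971-01-01, and get 1971-01-01.
Using dayspinner.drift passing n=-65, and observe 1970-10-28.
Next I call dayspinner.anchor passing d=ANS, and see 1970-10-28.
I call dayspinner.lastday, and get 1970-10-31.
I use shelf.record passing k=cuvirn, v=ANS, → nil.
Then dayspinner.gapto passing d=1971-12-24, which returns 419.

Answer: 1970-10-31


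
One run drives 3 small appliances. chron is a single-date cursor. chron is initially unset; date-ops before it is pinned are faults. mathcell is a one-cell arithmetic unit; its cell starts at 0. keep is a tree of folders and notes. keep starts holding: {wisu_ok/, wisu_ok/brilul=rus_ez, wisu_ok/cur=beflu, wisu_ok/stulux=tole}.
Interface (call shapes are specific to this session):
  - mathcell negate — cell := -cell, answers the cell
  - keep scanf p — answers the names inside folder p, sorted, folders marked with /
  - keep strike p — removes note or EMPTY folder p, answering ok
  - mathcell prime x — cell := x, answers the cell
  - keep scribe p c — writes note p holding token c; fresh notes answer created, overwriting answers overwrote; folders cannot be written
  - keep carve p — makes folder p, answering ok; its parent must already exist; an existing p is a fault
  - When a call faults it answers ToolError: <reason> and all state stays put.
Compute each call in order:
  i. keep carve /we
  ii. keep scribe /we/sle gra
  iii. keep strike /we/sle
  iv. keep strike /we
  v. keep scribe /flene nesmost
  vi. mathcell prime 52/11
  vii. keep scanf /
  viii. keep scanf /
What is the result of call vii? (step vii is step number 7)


-> keep carve(/we)
<- ok
-> keep scribe(/we/sle, gra)
<- created
-> keep strike(/we/sle)
<- ok
-> keep strike(/we)
<- ok
-> keep scribe(/flene, nesmost)
<- created
-> mathcell prime(52/11)
<- 52/11
-> keep scanf(/)
<- [flene, wisu_ok/]
-> keep scanf(/)
<- [flene, wisu_ok/]

Answer: [flene, wisu_ok/]


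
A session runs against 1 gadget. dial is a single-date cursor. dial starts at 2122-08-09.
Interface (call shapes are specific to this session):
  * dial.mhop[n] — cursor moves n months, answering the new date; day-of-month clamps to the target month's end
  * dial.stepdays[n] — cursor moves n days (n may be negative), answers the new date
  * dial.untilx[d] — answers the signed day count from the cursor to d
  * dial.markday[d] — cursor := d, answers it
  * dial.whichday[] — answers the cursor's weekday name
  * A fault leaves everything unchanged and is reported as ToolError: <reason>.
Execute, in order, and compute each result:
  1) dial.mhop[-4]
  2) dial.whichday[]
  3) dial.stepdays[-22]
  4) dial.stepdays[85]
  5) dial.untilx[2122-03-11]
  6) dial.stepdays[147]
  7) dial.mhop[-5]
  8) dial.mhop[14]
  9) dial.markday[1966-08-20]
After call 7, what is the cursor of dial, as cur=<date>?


→ mhop(-4)
← 2122-04-09
→ whichday()
← Thursday
→ stepdays(-22)
← 2122-03-18
→ stepdays(85)
← 2122-06-11
→ untilx(2122-03-11)
← -92
→ stepdays(147)
← 2122-11-05
→ mhop(-5)
← 2122-06-05
→ mhop(14)
← 2123-08-05
→ markday(1966-08-20)
← 1966-08-20

Answer: cur=2122-06-05


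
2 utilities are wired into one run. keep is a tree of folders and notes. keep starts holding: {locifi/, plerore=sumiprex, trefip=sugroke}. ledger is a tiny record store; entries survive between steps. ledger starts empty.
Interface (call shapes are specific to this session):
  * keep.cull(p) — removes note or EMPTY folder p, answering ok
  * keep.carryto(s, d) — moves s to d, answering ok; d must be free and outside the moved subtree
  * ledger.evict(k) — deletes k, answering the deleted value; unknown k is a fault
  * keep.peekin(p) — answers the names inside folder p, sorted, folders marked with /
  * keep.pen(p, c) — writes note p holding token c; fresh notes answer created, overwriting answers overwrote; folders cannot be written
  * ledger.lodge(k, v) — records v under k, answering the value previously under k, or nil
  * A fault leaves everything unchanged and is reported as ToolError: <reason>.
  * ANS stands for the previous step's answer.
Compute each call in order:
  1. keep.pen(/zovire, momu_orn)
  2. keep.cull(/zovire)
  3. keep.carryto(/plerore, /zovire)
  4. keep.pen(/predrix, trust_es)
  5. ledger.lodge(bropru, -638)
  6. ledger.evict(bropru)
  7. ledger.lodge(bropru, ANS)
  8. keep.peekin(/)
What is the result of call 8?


Answer: [locifi/, predrix, trefip, zovire]

Derivation:
>>> pen /zovire momu_orn
[out] created
>>> cull /zovire
[out] ok
>>> carryto /plerore /zovire
[out] ok
>>> pen /predrix trust_es
[out] created
>>> lodge bropru -638
[out] nil
>>> evict bropru
[out] -638
>>> lodge bropru ANS
[out] nil
>>> peekin /
[out] [locifi/, predrix, trefip, zovire]


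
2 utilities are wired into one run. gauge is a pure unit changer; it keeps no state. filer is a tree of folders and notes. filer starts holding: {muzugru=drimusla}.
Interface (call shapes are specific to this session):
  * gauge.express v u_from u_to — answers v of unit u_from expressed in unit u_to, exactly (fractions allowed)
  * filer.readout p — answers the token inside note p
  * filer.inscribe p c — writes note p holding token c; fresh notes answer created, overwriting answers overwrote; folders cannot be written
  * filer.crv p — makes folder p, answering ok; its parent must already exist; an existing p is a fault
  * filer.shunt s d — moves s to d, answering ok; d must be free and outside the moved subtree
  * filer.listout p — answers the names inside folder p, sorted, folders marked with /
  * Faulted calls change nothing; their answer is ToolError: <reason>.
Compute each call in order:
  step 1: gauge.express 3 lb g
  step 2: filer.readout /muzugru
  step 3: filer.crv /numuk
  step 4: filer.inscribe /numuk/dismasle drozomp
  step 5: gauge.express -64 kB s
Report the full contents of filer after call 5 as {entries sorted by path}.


;; gauge.express(3, lb, g) : 136077711/100000
;; filer.readout(/muzugru) : drimusla
;; filer.crv(/numuk) : ok
;; filer.inscribe(/numuk/dismasle, drozomp) : created
;; gauge.express(-64, kB, s) : ToolError: incompatible units

Answer: {muzugru=drimusla, numuk/, numuk/dismasle=drozomp}


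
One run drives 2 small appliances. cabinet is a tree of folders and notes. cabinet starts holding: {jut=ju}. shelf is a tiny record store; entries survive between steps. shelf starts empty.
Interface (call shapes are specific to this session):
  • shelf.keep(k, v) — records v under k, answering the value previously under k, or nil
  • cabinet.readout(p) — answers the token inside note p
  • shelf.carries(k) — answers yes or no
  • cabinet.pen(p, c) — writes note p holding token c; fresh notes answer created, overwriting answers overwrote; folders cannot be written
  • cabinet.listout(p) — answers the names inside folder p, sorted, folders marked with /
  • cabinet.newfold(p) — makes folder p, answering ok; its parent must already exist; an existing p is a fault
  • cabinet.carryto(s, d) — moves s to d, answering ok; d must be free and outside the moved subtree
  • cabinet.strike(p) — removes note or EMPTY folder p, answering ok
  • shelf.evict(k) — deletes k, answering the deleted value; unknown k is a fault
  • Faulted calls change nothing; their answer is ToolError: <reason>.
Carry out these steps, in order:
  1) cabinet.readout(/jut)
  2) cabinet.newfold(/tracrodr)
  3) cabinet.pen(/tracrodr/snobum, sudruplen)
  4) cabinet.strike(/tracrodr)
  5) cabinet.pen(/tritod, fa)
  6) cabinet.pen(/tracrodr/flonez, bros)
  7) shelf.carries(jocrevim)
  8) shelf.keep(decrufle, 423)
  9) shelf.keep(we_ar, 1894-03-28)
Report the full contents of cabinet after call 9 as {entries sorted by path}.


-> readout(/jut)
<- ju
-> newfold(/tracrodr)
<- ok
-> pen(/tracrodr/snobum, sudruplen)
<- created
-> strike(/tracrodr)
<- ToolError: not empty
-> pen(/tritod, fa)
<- created
-> pen(/tracrodr/flonez, bros)
<- created
-> carries(jocrevim)
<- no
-> keep(decrufle, 423)
<- nil
-> keep(we_ar, 1894-03-28)
<- nil

Answer: {jut=ju, tracrodr/, tracrodr/flonez=bros, tracrodr/snobum=sudruplen, tritod=fa}


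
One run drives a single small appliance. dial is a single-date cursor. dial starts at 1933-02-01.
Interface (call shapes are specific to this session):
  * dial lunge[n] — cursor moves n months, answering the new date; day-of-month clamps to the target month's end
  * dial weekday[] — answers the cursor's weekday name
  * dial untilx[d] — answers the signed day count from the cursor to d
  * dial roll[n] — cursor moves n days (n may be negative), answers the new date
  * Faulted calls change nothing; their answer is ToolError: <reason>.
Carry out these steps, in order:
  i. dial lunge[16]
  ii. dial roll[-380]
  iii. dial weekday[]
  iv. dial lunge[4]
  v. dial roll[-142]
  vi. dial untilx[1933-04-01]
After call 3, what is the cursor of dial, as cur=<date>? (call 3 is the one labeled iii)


Answer: cur=1933-05-17

Derivation:
Then dial lunge(16), which returns 1934-06-01.
Next I call dial roll(-380), which returns 1933-05-17.
I try dial weekday(), and see Wednesday.
Using dial lunge(4): 1933-09-17.
I invoke dial roll(-142), and observe 1933-04-28.
I try dial untilx(1933-04-01), and see -27.


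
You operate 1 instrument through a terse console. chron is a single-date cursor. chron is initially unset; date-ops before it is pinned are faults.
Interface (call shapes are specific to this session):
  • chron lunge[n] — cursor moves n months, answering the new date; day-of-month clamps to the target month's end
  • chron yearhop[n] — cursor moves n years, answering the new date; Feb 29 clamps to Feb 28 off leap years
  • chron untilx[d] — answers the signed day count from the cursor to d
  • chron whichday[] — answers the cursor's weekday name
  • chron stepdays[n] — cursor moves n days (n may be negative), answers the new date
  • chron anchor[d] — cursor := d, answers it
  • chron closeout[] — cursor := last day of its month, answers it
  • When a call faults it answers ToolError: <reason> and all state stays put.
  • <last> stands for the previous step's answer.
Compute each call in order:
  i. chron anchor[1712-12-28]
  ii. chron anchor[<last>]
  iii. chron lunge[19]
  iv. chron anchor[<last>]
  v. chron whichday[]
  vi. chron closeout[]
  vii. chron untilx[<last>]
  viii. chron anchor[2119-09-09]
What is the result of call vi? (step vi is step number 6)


Answer: 1714-07-31

Derivation:
Then chron anchor(1712-12-28), and observe 1712-12-28.
Next I call chron anchor(<last>), which returns 1712-12-28.
I try chron lunge(19), giving 1714-07-28.
Then chron anchor(<last>): 1714-07-28.
Now I run chron whichday(), which returns Saturday.
Calling chron closeout(), and get 1714-07-31.
Calling chron untilx(<last>): 0.
I use chron anchor(2119-09-09), — result: 2119-09-09.


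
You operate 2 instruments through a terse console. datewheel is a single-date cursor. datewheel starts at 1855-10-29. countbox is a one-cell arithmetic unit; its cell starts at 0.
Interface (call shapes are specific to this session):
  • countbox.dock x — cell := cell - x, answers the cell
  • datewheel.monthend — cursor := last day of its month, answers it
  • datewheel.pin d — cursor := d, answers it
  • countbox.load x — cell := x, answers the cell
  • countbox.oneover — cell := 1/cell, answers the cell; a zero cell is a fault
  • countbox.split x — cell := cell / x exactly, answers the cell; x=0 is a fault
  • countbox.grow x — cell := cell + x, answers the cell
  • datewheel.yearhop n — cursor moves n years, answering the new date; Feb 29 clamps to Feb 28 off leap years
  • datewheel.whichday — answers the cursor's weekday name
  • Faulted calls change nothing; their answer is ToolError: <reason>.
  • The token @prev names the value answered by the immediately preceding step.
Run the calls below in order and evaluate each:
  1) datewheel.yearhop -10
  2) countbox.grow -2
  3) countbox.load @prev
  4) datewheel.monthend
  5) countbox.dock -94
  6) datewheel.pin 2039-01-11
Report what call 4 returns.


Answer: 1845-10-31

Derivation:
Do: yearhop[-10]
See: 1845-10-29
Do: grow[-2]
See: -2
Do: load[@prev]
See: -2
Do: monthend[]
See: 1845-10-31
Do: dock[-94]
See: 92
Do: pin[2039-01-11]
See: 2039-01-11


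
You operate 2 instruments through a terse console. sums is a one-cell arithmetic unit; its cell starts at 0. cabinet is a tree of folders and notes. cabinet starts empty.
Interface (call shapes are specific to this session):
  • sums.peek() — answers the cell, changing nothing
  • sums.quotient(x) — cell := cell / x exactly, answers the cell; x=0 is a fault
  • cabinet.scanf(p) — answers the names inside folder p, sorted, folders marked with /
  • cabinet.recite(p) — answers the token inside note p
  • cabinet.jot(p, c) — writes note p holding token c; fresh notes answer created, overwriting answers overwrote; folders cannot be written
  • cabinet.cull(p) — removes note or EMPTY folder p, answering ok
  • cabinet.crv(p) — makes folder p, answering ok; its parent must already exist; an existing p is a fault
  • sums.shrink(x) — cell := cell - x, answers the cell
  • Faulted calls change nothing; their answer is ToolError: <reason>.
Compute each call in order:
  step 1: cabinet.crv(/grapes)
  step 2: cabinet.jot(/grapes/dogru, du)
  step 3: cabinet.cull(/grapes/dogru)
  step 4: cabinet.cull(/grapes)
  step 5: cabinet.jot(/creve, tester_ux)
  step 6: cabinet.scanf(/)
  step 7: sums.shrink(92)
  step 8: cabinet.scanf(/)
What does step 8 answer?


Answer: [creve]

Derivation:
I use cabinet.crv passing p: /grapes, yielding ok.
I call cabinet.jot passing p: /grapes/dogru, c: du, which returns created.
I call cabinet.cull passing p: /grapes/dogru, giving ok.
Next I call cabinet.cull passing p: /grapes, and observe ok.
Next I call cabinet.jot passing p: /creve, c: tester_ux, and see created.
I use cabinet.scanf passing p: /, giving [creve].
Then sums.shrink passing x: 92, and get -92.
I invoke cabinet.scanf passing p: /, and get [creve].
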